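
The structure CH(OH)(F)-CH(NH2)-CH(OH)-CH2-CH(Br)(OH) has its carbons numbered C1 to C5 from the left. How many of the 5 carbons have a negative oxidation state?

Each bond to a more electronegative atom (O, N, halogen) counts +1, each bond to a less electronegative atom (H, metal, B, Si) counts −1, and each C–C bond counts 0. Tallying each carbon:
C1: 1C, 1H, 1O, 1F → 0 − 1 + 1 + 1 = +1
C2: 2C, 1H, 1N → 0 − 1 + 1 = 0
C3: 2C, 1H, 1O → 0 − 1 + 1 = 0
C4: 2C, 2H → 0 − 2 = -2
C5: 1C, 1H, 1O, 1Br → 0 − 1 + 1 + 1 = +1
1 carbon (C4) meets the condition.

1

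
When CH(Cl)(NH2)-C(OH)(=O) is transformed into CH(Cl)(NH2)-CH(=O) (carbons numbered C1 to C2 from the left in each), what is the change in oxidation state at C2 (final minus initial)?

Before: C2 has 1 bond to C, 3 bonds to O → oxidation state +3.
After: C2 has 1 bond to C, 1 bond to H, 2 bonds to O → oxidation state +1.
Δ = +1 − (+3) = -2, so this is a reduction at C2.

-2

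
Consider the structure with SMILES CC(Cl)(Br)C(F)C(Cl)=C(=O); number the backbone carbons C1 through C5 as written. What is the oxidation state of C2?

C2 has one bond to C (0), one bond to C (0), one bond to Cl (+1), one bond to Br (+1).
Oxidation state = 0 + 0 + 1 + 1 = +2.

+2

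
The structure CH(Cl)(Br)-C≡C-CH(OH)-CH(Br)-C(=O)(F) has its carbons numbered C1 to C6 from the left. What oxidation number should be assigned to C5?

0

C5 has one bond to C (0), one bond to C (0), one bond to H (-1), one bond to Br (+1).
Oxidation state = 0 + 0 − 1 + 1 = 0.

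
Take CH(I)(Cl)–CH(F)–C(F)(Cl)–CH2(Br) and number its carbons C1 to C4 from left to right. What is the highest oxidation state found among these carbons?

+2

Tallying each carbon's bonds:
C1: 1C, 1H, 1Cl, 1I → 0 − 1 + 1 + 1 = +1
C2: 2C, 1H, 1F → 0 − 1 + 1 = 0
C3: 2C, 1F, 1Cl → 0 + 1 + 1 = +2
C4: 1C, 2H, 1Br → 0 − 2 + 1 = -1
The highest value is +2.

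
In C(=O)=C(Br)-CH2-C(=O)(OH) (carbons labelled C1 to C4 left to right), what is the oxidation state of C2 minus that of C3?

C2: 3C, 1Br → 0 + 1 = +1
C3: 2C, 2H → 0 − 2 = -2
Difference: +1 − (-2) = +3.

+3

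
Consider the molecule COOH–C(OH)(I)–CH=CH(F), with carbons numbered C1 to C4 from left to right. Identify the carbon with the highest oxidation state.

C1

Tallying each carbon's bonds:
C1: 1C, 3O → 0 + 3 = +3
C2: 2C, 1O, 1I → 0 + 1 + 1 = +2
C3: 3C, 1H → 0 − 1 = -1
C4: 2C, 1H, 1F → 0 − 1 + 1 = 0
The most oxidised carbon is C1 at +3.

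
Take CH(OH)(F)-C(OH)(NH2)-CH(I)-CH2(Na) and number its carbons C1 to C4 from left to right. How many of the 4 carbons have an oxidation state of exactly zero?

1

Tallying each carbon's bonds:
C1: 1C, 1H, 1O, 1F → 0 − 1 + 1 + 1 = +1
C2: 2C, 1O, 1N → 0 + 1 + 1 = +2
C3: 2C, 1H, 1I → 0 − 1 + 1 = 0
C4: 1C, 2H, 1Na → 0 − 2 − 1 = -3
1 carbon (C3) meets the condition.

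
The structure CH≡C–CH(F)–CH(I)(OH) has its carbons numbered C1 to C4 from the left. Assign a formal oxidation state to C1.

C1 has a triple bond to C (3×0 = 0), one bond to H (-1).
Oxidation state = 0 − 1 = -1.

-1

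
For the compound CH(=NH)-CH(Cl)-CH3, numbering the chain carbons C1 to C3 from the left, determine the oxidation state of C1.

Each bond to a more electronegative atom (O, N, halogen) counts +1, each bond to a less electronegative atom (H, metal, B, Si) counts −1, and each C–C bond counts 0.
C1 has one bond to C (0), one bond to H (-1), a double bond to N (2×+1 = +2).
Oxidation state = 0 − 1 + 2 = +1.

+1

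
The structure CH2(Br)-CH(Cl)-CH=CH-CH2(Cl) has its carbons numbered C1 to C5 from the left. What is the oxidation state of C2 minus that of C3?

+1

C2: 2C, 1H, 1Cl → 0 − 1 + 1 = 0
C3: 3C, 1H → 0 − 1 = -1
Difference: 0 − (-1) = +1.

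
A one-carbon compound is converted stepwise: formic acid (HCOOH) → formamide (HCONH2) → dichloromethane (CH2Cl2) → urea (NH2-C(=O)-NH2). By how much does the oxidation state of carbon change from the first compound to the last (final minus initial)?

Carbon oxidation states along the series — formic acid: +2, formamide: +2, dichloromethane: 0, urea: +4.
Net change = +4 − (+2) = +2.

+2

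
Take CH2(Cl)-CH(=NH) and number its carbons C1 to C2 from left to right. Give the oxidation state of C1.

Bonds to more-electronegative neighbours contribute +1 each, bonds to H or metals contribute −1 each, and C–C bonds contribute 0.
C1 has one bond to C (0), one bond to H (-1), one bond to H (-1), one bond to Cl (+1).
Oxidation state = 0 − 1 − 1 + 1 = -1.

-1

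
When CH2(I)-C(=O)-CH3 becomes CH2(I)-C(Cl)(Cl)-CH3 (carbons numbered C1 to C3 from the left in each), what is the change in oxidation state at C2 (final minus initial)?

0

Before: C2 has 2 bonds to C, 2 bonds to O → oxidation state +2.
After: C2 has 2 bonds to C, 2 bonds to Cl → oxidation state +2.
Δ = +2 − (+2) = 0, so no net redox change at C2.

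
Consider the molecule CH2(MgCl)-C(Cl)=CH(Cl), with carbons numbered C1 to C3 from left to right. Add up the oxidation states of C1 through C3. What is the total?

-2

Each bond to a more electronegative atom (O, N, halogen) counts +1, each bond to a less electronegative atom (H, metal, B, Si) counts −1, and each C–C bond counts 0. Tallying each carbon:
C1: 1C, 2H, 1Mg → 0 − 2 − 1 = -3
C2: 3C, 1Cl → 0 + 1 = +1
C3: 2C, 1H, 1Cl → 0 − 1 + 1 = 0
Sum = -3 + 1 + 0 = -2.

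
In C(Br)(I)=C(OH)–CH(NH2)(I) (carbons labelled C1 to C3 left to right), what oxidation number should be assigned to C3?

+1

Count +1 for every bond to an atom more electronegative than carbon and −1 for every bond to one less electronegative; C–C bonds are 0.
C3 has one bond to C (0), one bond to N (+1), one bond to I (+1), one bond to H (-1).
Oxidation state = 0 + 1 + 1 − 1 = +1.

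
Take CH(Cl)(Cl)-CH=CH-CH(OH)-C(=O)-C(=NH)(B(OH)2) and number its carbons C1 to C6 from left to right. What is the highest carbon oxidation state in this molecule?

+2

Tallying each carbon's bonds:
C1: 1C, 1H, 2Cl → 0 − 1 + 2 = +1
C2: 3C, 1H → 0 − 1 = -1
C3: 3C, 1H → 0 − 1 = -1
C4: 2C, 1H, 1O → 0 − 1 + 1 = 0
C5: 2C, 2O → 0 + 2 = +2
C6: 1C, 2N, 1B → 0 + 2 − 1 = +1
The highest value is +2.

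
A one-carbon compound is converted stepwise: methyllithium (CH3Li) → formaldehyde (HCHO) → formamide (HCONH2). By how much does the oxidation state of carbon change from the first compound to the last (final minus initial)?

Carbon oxidation states along the series — methyllithium: -4, formaldehyde: 0, formamide: +2.
Net change = +2 − (-4) = +6.

+6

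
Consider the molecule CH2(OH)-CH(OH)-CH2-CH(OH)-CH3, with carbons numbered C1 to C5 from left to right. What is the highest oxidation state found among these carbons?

0

Tallying each carbon's bonds:
C1: 1C, 2H, 1O → 0 − 2 + 1 = -1
C2: 2C, 1H, 1O → 0 − 1 + 1 = 0
C3: 2C, 2H → 0 − 2 = -2
C4: 2C, 1H, 1O → 0 − 1 + 1 = 0
C5: 1C, 3H → 0 − 3 = -3
The highest value is 0.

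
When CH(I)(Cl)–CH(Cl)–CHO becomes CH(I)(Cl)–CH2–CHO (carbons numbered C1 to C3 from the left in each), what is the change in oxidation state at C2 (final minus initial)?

Before: C2 has 2 bonds to C, 1 bond to H, 1 bond to Cl → oxidation state 0.
After: C2 has 2 bonds to C, 2 bonds to H → oxidation state -2.
Δ = -2 − (0) = -2, so this is a reduction at C2.

-2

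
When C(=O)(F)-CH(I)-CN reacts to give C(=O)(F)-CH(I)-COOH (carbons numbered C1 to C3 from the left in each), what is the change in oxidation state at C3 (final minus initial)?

Before: C3 has 1 bond to C, 3 bonds to N → oxidation state +3.
After: C3 has 1 bond to C, 3 bonds to O → oxidation state +3.
Δ = +3 − (+3) = 0, so no net redox change at C3.

0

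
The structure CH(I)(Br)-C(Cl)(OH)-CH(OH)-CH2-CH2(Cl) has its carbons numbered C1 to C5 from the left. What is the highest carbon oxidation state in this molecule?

Bonds to more-electronegative neighbours contribute +1 each, bonds to H or metals contribute −1 each, and C–C bonds contribute 0. Tallying each carbon:
C1: 1C, 1H, 1Br, 1I → 0 − 1 + 1 + 1 = +1
C2: 2C, 1O, 1Cl → 0 + 1 + 1 = +2
C3: 2C, 1H, 1O → 0 − 1 + 1 = 0
C4: 2C, 2H → 0 − 2 = -2
C5: 1C, 2H, 1Cl → 0 − 2 + 1 = -1
The highest value is +2.

+2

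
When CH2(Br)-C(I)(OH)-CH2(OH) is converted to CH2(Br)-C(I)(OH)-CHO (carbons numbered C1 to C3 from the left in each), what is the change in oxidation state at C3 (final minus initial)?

+2

Before: C3 has 1 bond to C, 2 bonds to H, 1 bond to O → oxidation state -1.
After: C3 has 1 bond to C, 1 bond to H, 2 bonds to O → oxidation state +1.
Δ = +1 − (-1) = +2, so this is an oxidation at C3.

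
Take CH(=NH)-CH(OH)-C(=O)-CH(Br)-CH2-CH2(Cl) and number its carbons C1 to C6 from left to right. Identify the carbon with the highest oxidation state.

Tallying each carbon's bonds:
C1: 1C, 1H, 2N → 0 − 1 + 2 = +1
C2: 2C, 1H, 1O → 0 − 1 + 1 = 0
C3: 2C, 2O → 0 + 2 = +2
C4: 2C, 1H, 1Br → 0 − 1 + 1 = 0
C5: 2C, 2H → 0 − 2 = -2
C6: 1C, 2H, 1Cl → 0 − 2 + 1 = -1
The most oxidised carbon is C3 at +2.

C3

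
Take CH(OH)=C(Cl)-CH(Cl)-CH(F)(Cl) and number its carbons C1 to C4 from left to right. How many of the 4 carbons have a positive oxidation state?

Tallying each carbon's bonds:
C1: 2C, 1H, 1O → 0 − 1 + 1 = 0
C2: 3C, 1Cl → 0 + 1 = +1
C3: 2C, 1H, 1Cl → 0 − 1 + 1 = 0
C4: 1C, 1H, 1F, 1Cl → 0 − 1 + 1 + 1 = +1
2 carbons (C2, C4) meet the condition.

2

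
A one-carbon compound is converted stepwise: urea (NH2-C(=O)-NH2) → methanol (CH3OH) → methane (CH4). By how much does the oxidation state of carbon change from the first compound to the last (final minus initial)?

Carbon oxidation states along the series — urea: +4, methanol: -2, methane: -4.
Net change = -4 − (+4) = -8.

-8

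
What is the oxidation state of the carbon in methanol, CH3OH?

-2

Count +1 for every bond to an atom more electronegative than carbon and −1 for every bond to one less electronegative; C–C bonds are 0.
The carbon has one bond to H (-1), one bond to H (-1), one bond to H (-1), one bond to O (+1).
Oxidation state = -1 − 1 − 1 + 1 = -2.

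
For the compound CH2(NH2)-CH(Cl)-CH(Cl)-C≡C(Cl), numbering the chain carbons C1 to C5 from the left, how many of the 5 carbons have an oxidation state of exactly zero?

3

Tallying each carbon's bonds:
C1: 1C, 2H, 1N → 0 − 2 + 1 = -1
C2: 2C, 1H, 1Cl → 0 − 1 + 1 = 0
C3: 2C, 1H, 1Cl → 0 − 1 + 1 = 0
C4: 4C → 0 = 0
C5: 3C, 1Cl → 0 + 1 = +1
3 carbons (C2, C3, C4) meet the condition.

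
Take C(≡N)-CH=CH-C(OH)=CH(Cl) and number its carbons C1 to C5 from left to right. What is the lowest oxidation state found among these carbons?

Assign +1 per bond to O/N/halogen, −1 per bond to H or an electropositive element, and 0 per bond to carbon. Tallying each carbon:
C1: 1C, 3N → 0 + 3 = +3
C2: 3C, 1H → 0 − 1 = -1
C3: 3C, 1H → 0 − 1 = -1
C4: 3C, 1O → 0 + 1 = +1
C5: 2C, 1H, 1Cl → 0 − 1 + 1 = 0
The lowest value is -1.

-1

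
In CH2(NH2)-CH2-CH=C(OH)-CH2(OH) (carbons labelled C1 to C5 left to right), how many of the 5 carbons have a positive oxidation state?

1

Tallying each carbon's bonds:
C1: 1C, 2H, 1N → 0 − 2 + 1 = -1
C2: 2C, 2H → 0 − 2 = -2
C3: 3C, 1H → 0 − 1 = -1
C4: 3C, 1O → 0 + 1 = +1
C5: 1C, 2H, 1O → 0 − 2 + 1 = -1
1 carbon (C4) meets the condition.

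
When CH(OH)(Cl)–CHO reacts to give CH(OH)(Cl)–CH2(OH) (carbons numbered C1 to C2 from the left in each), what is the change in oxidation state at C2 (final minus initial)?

Before: C2 has 1 bond to C, 1 bond to H, 2 bonds to O → oxidation state +1.
After: C2 has 1 bond to C, 2 bonds to H, 1 bond to O → oxidation state -1.
Δ = -1 − (+1) = -2, so this is a reduction at C2.

-2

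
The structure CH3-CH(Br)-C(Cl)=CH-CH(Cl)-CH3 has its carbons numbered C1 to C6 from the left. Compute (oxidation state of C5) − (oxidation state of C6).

+3

C5: 2C, 1H, 1Cl → 0 − 1 + 1 = 0
C6: 1C, 3H → 0 − 3 = -3
Difference: 0 − (-3) = +3.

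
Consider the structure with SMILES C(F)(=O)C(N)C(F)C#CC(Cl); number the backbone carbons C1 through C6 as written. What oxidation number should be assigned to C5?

0

C5 has a triple bond to C (3×0 = 0), one bond to C (0).
Oxidation state = 0 + 0 = 0.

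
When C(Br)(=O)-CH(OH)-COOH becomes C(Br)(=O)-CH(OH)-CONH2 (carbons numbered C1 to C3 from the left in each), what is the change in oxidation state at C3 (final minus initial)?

0

Before: C3 has 1 bond to C, 3 bonds to O → oxidation state +3.
After: C3 has 1 bond to C, 2 bonds to O, 1 bond to N → oxidation state +3.
Δ = +3 − (+3) = 0, so no net redox change at C3.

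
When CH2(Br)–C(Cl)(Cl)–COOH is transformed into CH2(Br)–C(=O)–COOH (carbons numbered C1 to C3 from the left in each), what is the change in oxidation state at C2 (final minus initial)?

Before: C2 has 2 bonds to C, 2 bonds to Cl → oxidation state +2.
After: C2 has 2 bonds to C, 2 bonds to O → oxidation state +2.
Δ = +2 − (+2) = 0, so no net redox change at C2.

0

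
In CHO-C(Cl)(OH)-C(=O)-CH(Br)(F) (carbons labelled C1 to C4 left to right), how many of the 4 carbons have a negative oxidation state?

0

Tallying each carbon's bonds:
C1: 1C, 1H, 2O → 0 − 1 + 2 = +1
C2: 2C, 1O, 1Cl → 0 + 1 + 1 = +2
C3: 2C, 2O → 0 + 2 = +2
C4: 1C, 1H, 1F, 1Br → 0 − 1 + 1 + 1 = +1
0 carbons meet the condition.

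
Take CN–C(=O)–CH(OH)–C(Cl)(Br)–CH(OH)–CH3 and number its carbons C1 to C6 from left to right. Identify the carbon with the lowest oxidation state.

C6

Count +1 for every bond to an atom more electronegative than carbon and −1 for every bond to one less electronegative; C–C bonds are 0. Tallying each carbon:
C1: 1C, 3N → 0 + 3 = +3
C2: 2C, 2O → 0 + 2 = +2
C3: 2C, 1H, 1O → 0 − 1 + 1 = 0
C4: 2C, 1Cl, 1Br → 0 + 1 + 1 = +2
C5: 2C, 1H, 1O → 0 − 1 + 1 = 0
C6: 1C, 3H → 0 − 3 = -3
The most reduced carbon is C6 at -3.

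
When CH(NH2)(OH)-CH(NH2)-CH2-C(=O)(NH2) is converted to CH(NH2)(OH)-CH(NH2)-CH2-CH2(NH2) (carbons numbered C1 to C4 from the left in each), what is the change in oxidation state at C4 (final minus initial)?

Before: C4 has 1 bond to C, 2 bonds to O, 1 bond to N → oxidation state +3.
After: C4 has 1 bond to C, 2 bonds to H, 1 bond to N → oxidation state -1.
Δ = -1 − (+3) = -4, so this is a reduction at C4.

-4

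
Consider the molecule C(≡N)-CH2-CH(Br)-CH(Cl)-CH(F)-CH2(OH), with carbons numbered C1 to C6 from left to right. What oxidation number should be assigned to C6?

-1

Assign +1 per bond to O/N/halogen, −1 per bond to H or an electropositive element, and 0 per bond to carbon.
C6 has one bond to C (0), one bond to H (-1), one bond to O (+1), one bond to H (-1).
Oxidation state = 0 − 1 + 1 − 1 = -1.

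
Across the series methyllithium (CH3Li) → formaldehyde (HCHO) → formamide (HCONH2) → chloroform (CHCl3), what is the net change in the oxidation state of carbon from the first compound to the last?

Carbon oxidation states along the series — methyllithium: -4, formaldehyde: 0, formamide: +2, chloroform: +2.
Net change = +2 − (-4) = +6.

+6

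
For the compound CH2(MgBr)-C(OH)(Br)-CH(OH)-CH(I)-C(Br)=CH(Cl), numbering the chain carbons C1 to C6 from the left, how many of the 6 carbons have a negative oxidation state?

Tallying each carbon's bonds:
C1: 1C, 2H, 1Mg → 0 − 2 − 1 = -3
C2: 2C, 1O, 1Br → 0 + 1 + 1 = +2
C3: 2C, 1H, 1O → 0 − 1 + 1 = 0
C4: 2C, 1H, 1I → 0 − 1 + 1 = 0
C5: 3C, 1Br → 0 + 1 = +1
C6: 2C, 1H, 1Cl → 0 − 1 + 1 = 0
1 carbon (C1) meets the condition.

1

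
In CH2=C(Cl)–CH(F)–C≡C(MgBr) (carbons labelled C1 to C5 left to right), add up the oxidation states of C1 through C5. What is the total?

Tallying each carbon's bonds:
C1: 2C, 2H → 0 − 2 = -2
C2: 3C, 1Cl → 0 + 1 = +1
C3: 2C, 1H, 1F → 0 − 1 + 1 = 0
C4: 4C → 0 = 0
C5: 3C, 1Mg → 0 − 1 = -1
Sum = -2 + 1 + 0 + 0 − 1 = -2.

-2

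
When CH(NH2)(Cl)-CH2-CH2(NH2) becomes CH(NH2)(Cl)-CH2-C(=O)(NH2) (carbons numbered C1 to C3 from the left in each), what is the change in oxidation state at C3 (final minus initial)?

Before: C3 has 1 bond to C, 2 bonds to H, 1 bond to N → oxidation state -1.
After: C3 has 1 bond to C, 2 bonds to O, 1 bond to N → oxidation state +3.
Δ = +3 − (-1) = +4, so this is an oxidation at C3.

+4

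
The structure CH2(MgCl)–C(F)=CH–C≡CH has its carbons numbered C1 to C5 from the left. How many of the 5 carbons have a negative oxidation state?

Tallying each carbon's bonds:
C1: 1C, 2H, 1Mg → 0 − 2 − 1 = -3
C2: 3C, 1F → 0 + 1 = +1
C3: 3C, 1H → 0 − 1 = -1
C4: 4C → 0 = 0
C5: 3C, 1H → 0 − 1 = -1
3 carbons (C1, C3, C5) meet the condition.

3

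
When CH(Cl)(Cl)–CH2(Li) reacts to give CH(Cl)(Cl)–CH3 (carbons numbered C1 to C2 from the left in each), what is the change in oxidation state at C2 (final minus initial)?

0

Before: C2 has 1 bond to C, 2 bonds to H, 1 bond to Li → oxidation state -3.
After: C2 has 1 bond to C, 3 bonds to H → oxidation state -3.
Δ = -3 − (-3) = 0, so no net redox change at C2.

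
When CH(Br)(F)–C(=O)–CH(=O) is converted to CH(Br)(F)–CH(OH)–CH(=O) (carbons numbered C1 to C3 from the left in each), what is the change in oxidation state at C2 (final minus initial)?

Before: C2 has 2 bonds to C, 2 bonds to O → oxidation state +2.
After: C2 has 2 bonds to C, 1 bond to H, 1 bond to O → oxidation state 0.
Δ = 0 − (+2) = -2, so this is a reduction at C2.

-2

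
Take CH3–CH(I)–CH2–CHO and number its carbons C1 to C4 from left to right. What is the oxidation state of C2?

Count +1 for every bond to an atom more electronegative than carbon and −1 for every bond to one less electronegative; C–C bonds are 0.
C2 has one bond to C (0), one bond to C (0), one bond to I (+1), one bond to H (-1).
Oxidation state = 0 + 0 + 1 − 1 = 0.

0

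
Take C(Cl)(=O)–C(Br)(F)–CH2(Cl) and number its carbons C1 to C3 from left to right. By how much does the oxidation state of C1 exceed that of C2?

C1: 1C, 2O, 1Cl → 0 + 2 + 1 = +3
C2: 2C, 1F, 1Br → 0 + 1 + 1 = +2
Difference: +3 − (+2) = +1.

+1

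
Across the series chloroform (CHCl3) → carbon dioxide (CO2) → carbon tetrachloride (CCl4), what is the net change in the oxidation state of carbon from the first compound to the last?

+2

Carbon oxidation states along the series — chloroform: +2, carbon dioxide: +4, carbon tetrachloride: +4.
Net change = +4 − (+2) = +2.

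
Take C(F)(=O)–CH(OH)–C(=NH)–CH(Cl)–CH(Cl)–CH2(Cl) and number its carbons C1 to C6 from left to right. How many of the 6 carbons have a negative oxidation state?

Bonds to more-electronegative neighbours contribute +1 each, bonds to H or metals contribute −1 each, and C–C bonds contribute 0. Tallying each carbon:
C1: 1C, 2O, 1F → 0 + 2 + 1 = +3
C2: 2C, 1H, 1O → 0 − 1 + 1 = 0
C3: 2C, 2N → 0 + 2 = +2
C4: 2C, 1H, 1Cl → 0 − 1 + 1 = 0
C5: 2C, 1H, 1Cl → 0 − 1 + 1 = 0
C6: 1C, 2H, 1Cl → 0 − 2 + 1 = -1
1 carbon (C6) meets the condition.

1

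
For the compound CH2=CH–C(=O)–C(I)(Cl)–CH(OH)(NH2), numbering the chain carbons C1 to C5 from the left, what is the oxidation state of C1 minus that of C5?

C1: 2C, 2H → 0 − 2 = -2
C5: 1C, 1H, 1O, 1N → 0 − 1 + 1 + 1 = +1
Difference: -2 − (+1) = -3.

-3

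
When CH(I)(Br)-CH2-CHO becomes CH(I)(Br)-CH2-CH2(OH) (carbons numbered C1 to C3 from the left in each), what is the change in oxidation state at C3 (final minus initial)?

-2

Before: C3 has 1 bond to C, 1 bond to H, 2 bonds to O → oxidation state +1.
After: C3 has 1 bond to C, 2 bonds to H, 1 bond to O → oxidation state -1.
Δ = -1 − (+1) = -2, so this is a reduction at C3.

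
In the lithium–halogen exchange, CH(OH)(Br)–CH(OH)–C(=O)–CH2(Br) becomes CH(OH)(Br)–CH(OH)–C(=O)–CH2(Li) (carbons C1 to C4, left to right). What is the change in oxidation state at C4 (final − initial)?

-2

Before: C4 has 1 bond to C, 2 bonds to H, 1 bond to Br → oxidation state -1.
After: C4 has 1 bond to C, 2 bonds to H, 1 bond to Li → oxidation state -3.
Δ = -3 − (-1) = -2, so this is a reduction at C4.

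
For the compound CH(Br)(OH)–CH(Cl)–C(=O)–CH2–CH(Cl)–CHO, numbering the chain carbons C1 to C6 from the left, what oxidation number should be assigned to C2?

0

Assign +1 per bond to O/N/halogen, −1 per bond to H or an electropositive element, and 0 per bond to carbon.
C2 has one bond to C (0), one bond to C (0), one bond to H (-1), one bond to Cl (+1).
Oxidation state = 0 + 0 − 1 + 1 = 0.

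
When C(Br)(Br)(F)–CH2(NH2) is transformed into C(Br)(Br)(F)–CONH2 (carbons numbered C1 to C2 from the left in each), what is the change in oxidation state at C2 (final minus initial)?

Before: C2 has 1 bond to C, 2 bonds to H, 1 bond to N → oxidation state -1.
After: C2 has 1 bond to C, 2 bonds to O, 1 bond to N → oxidation state +3.
Δ = +3 − (-1) = +4, so this is an oxidation at C2.

+4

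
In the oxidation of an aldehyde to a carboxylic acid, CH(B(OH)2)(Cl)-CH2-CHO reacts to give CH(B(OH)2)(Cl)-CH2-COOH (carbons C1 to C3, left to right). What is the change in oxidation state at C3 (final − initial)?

+2

Before: C3 has 1 bond to C, 1 bond to H, 2 bonds to O → oxidation state +1.
After: C3 has 1 bond to C, 3 bonds to O → oxidation state +3.
Δ = +3 − (+1) = +2, so this is an oxidation at C3.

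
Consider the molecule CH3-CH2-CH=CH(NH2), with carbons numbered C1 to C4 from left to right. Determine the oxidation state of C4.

0

Assign +1 per bond to O/N/halogen, −1 per bond to H or an electropositive element, and 0 per bond to carbon.
C4 has a double bond to C (2×0 = 0), one bond to N (+1), one bond to H (-1).
Oxidation state = 0 + 1 − 1 = 0.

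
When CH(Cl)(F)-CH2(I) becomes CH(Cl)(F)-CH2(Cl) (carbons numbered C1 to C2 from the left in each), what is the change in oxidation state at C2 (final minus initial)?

Before: C2 has 1 bond to C, 2 bonds to H, 1 bond to I → oxidation state -1.
After: C2 has 1 bond to C, 2 bonds to H, 1 bond to Cl → oxidation state -1.
Δ = -1 − (-1) = 0, so no net redox change at C2.

0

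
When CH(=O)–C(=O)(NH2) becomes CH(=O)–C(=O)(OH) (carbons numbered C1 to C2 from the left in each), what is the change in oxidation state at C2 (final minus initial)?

0

Before: C2 has 1 bond to C, 2 bonds to O, 1 bond to N → oxidation state +3.
After: C2 has 1 bond to C, 3 bonds to O → oxidation state +3.
Δ = +3 − (+3) = 0, so no net redox change at C2.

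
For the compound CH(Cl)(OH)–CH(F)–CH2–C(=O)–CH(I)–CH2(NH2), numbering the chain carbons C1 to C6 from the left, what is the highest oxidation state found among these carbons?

Bonds to more-electronegative neighbours contribute +1 each, bonds to H or metals contribute −1 each, and C–C bonds contribute 0. Tallying each carbon:
C1: 1C, 1H, 1O, 1Cl → 0 − 1 + 1 + 1 = +1
C2: 2C, 1H, 1F → 0 − 1 + 1 = 0
C3: 2C, 2H → 0 − 2 = -2
C4: 2C, 2O → 0 + 2 = +2
C5: 2C, 1H, 1I → 0 − 1 + 1 = 0
C6: 1C, 2H, 1N → 0 − 2 + 1 = -1
The highest value is +2.

+2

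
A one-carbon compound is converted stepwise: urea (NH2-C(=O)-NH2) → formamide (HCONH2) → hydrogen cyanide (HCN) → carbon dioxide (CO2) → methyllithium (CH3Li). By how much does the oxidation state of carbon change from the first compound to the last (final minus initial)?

-8

Carbon oxidation states along the series — urea: +4, formamide: +2, hydrogen cyanide: +2, carbon dioxide: +4, methyllithium: -4.
Net change = -4 − (+4) = -8.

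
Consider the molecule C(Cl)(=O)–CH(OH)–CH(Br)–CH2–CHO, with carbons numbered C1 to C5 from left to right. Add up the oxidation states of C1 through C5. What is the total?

+2

Tallying each carbon's bonds:
C1: 1C, 2O, 1Cl → 0 + 2 + 1 = +3
C2: 2C, 1H, 1O → 0 − 1 + 1 = 0
C3: 2C, 1H, 1Br → 0 − 1 + 1 = 0
C4: 2C, 2H → 0 − 2 = -2
C5: 1C, 1H, 2O → 0 − 1 + 2 = +1
Sum = +3 + 0 + 0 − 2 + 1 = +2.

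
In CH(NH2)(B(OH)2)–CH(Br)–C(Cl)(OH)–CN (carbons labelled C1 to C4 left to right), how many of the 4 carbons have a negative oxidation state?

Tallying each carbon's bonds:
C1: 1C, 1H, 1N, 1B → 0 − 1 + 1 − 1 = -1
C2: 2C, 1H, 1Br → 0 − 1 + 1 = 0
C3: 2C, 1O, 1Cl → 0 + 1 + 1 = +2
C4: 1C, 3N → 0 + 3 = +3
1 carbon (C1) meets the condition.

1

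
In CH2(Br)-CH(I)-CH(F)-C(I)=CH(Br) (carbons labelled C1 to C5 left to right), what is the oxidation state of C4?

+1

C4 has one bond to C (0), a double bond to C (2×0 = 0), one bond to I (+1).
Oxidation state = 0 + 0 + 1 = +1.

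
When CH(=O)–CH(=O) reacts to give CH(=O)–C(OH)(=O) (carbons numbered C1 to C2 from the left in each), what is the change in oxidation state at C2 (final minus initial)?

+2

Before: C2 has 1 bond to C, 1 bond to H, 2 bonds to O → oxidation state +1.
After: C2 has 1 bond to C, 3 bonds to O → oxidation state +3.
Δ = +3 − (+1) = +2, so this is an oxidation at C2.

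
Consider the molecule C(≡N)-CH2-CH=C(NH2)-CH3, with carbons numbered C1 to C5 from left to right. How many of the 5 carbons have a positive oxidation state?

2

Tallying each carbon's bonds:
C1: 1C, 3N → 0 + 3 = +3
C2: 2C, 2H → 0 − 2 = -2
C3: 3C, 1H → 0 − 1 = -1
C4: 3C, 1N → 0 + 1 = +1
C5: 1C, 3H → 0 − 3 = -3
2 carbons (C1, C4) meet the condition.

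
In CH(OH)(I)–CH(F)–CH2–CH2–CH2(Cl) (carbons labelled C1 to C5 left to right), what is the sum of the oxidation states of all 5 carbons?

Tallying each carbon's bonds:
C1: 1C, 1H, 1O, 1I → 0 − 1 + 1 + 1 = +1
C2: 2C, 1H, 1F → 0 − 1 + 1 = 0
C3: 2C, 2H → 0 − 2 = -2
C4: 2C, 2H → 0 − 2 = -2
C5: 1C, 2H, 1Cl → 0 − 2 + 1 = -1
Sum = +1 + 0 − 2 − 2 − 1 = -4.

-4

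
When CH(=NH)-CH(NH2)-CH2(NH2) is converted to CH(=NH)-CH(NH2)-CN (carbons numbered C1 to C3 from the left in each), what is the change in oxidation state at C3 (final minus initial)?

Before: C3 has 1 bond to C, 2 bonds to H, 1 bond to N → oxidation state -1.
After: C3 has 1 bond to C, 3 bonds to N → oxidation state +3.
Δ = +3 − (-1) = +4, so this is an oxidation at C3.

+4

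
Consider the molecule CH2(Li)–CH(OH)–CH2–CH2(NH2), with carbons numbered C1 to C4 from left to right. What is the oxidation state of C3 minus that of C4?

C3: 2C, 2H → 0 − 2 = -2
C4: 1C, 2H, 1N → 0 − 2 + 1 = -1
Difference: -2 − (-1) = -1.

-1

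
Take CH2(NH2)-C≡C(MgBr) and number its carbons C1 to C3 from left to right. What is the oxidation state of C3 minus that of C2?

C3: 3C, 1Mg → 0 − 1 = -1
C2: 4C → 0 = 0
Difference: -1 − (0) = -1.

-1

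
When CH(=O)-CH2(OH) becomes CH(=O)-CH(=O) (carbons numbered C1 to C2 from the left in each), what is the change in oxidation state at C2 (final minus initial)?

+2

Before: C2 has 1 bond to C, 2 bonds to H, 1 bond to O → oxidation state -1.
After: C2 has 1 bond to C, 1 bond to H, 2 bonds to O → oxidation state +1.
Δ = +1 − (-1) = +2, so this is an oxidation at C2.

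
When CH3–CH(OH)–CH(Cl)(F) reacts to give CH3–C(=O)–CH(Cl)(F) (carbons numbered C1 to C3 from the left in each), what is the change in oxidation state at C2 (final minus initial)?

Before: C2 has 2 bonds to C, 1 bond to H, 1 bond to O → oxidation state 0.
After: C2 has 2 bonds to C, 2 bonds to O → oxidation state +2.
Δ = +2 − (0) = +2, so this is an oxidation at C2.

+2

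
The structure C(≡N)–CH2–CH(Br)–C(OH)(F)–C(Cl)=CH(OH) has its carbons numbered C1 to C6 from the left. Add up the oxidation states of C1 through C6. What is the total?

+4

Assign +1 per bond to O/N/halogen, −1 per bond to H or an electropositive element, and 0 per bond to carbon. Tallying each carbon:
C1: 1C, 3N → 0 + 3 = +3
C2: 2C, 2H → 0 − 2 = -2
C3: 2C, 1H, 1Br → 0 − 1 + 1 = 0
C4: 2C, 1O, 1F → 0 + 1 + 1 = +2
C5: 3C, 1Cl → 0 + 1 = +1
C6: 2C, 1H, 1O → 0 − 1 + 1 = 0
Sum = +3 − 2 + 0 + 2 + 1 + 0 = +4.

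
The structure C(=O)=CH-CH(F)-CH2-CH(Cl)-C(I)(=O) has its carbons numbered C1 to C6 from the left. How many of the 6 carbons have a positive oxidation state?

Each bond to a more electronegative atom (O, N, halogen) counts +1, each bond to a less electronegative atom (H, metal, B, Si) counts −1, and each C–C bond counts 0. Tallying each carbon:
C1: 2C, 2O → 0 + 2 = +2
C2: 3C, 1H → 0 − 1 = -1
C3: 2C, 1H, 1F → 0 − 1 + 1 = 0
C4: 2C, 2H → 0 − 2 = -2
C5: 2C, 1H, 1Cl → 0 − 1 + 1 = 0
C6: 1C, 2O, 1I → 0 + 2 + 1 = +3
2 carbons (C1, C6) meet the condition.

2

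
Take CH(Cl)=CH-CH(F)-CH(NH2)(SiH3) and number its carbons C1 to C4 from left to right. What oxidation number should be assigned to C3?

0

Count +1 for every bond to an atom more electronegative than carbon and −1 for every bond to one less electronegative; C–C bonds are 0.
C3 has one bond to C (0), one bond to C (0), one bond to H (-1), one bond to F (+1).
Oxidation state = 0 + 0 − 1 + 1 = 0.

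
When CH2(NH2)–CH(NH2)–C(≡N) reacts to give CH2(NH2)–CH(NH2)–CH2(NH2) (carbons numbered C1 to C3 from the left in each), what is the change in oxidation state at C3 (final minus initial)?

Before: C3 has 1 bond to C, 3 bonds to N → oxidation state +3.
After: C3 has 1 bond to C, 2 bonds to H, 1 bond to N → oxidation state -1.
Δ = -1 − (+3) = -4, so this is a reduction at C3.

-4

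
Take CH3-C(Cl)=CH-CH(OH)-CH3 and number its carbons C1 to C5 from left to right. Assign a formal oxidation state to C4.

Count +1 for every bond to an atom more electronegative than carbon and −1 for every bond to one less electronegative; C–C bonds are 0.
C4 has one bond to C (0), one bond to C (0), one bond to O (+1), one bond to H (-1).
Oxidation state = 0 + 0 + 1 − 1 = 0.

0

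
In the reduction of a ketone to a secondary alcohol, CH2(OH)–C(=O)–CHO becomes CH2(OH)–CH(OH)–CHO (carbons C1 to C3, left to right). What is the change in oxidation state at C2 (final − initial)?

Before: C2 has 2 bonds to C, 2 bonds to O → oxidation state +2.
After: C2 has 2 bonds to C, 1 bond to H, 1 bond to O → oxidation state 0.
Δ = 0 − (+2) = -2, so this is a reduction at C2.

-2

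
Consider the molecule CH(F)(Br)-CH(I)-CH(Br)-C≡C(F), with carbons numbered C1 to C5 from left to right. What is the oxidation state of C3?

0

C3 has one bond to C (0), one bond to C (0), one bond to Br (+1), one bond to H (-1).
Oxidation state = 0 + 0 + 1 − 1 = 0.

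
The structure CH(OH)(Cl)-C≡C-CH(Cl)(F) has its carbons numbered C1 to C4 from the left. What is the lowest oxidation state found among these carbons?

Tallying each carbon's bonds:
C1: 1C, 1H, 1O, 1Cl → 0 − 1 + 1 + 1 = +1
C2: 4C → 0 = 0
C3: 4C → 0 = 0
C4: 1C, 1H, 1F, 1Cl → 0 − 1 + 1 + 1 = +1
The lowest value is 0.

0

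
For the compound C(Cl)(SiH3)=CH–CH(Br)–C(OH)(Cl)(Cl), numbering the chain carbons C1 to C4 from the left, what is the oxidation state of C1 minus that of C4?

-3

C1: 2C, 1Cl, 1Si → 0 + 1 − 1 = 0
C4: 1C, 1O, 2Cl → 0 + 1 + 2 = +3
Difference: 0 − (+3) = -3.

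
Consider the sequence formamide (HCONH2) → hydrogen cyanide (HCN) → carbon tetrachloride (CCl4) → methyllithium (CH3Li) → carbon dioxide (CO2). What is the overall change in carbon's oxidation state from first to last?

Carbon oxidation states along the series — formamide: +2, hydrogen cyanide: +2, carbon tetrachloride: +4, methyllithium: -4, carbon dioxide: +4.
Net change = +4 − (+2) = +2.

+2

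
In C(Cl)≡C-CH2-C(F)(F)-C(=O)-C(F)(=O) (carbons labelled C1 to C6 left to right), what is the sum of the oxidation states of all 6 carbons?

+6

Tallying each carbon's bonds:
C1: 3C, 1Cl → 0 + 1 = +1
C2: 4C → 0 = 0
C3: 2C, 2H → 0 − 2 = -2
C4: 2C, 2F → 0 + 2 = +2
C5: 2C, 2O → 0 + 2 = +2
C6: 1C, 2O, 1F → 0 + 2 + 1 = +3
Sum = +1 + 0 − 2 + 2 + 2 + 3 = +6.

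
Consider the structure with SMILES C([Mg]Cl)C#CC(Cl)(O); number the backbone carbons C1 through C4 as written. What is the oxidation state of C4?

+1

Each bond to a more electronegative atom (O, N, halogen) counts +1, each bond to a less electronegative atom (H, metal, B, Si) counts −1, and each C–C bond counts 0.
C4 has one bond to C (0), one bond to Cl (+1), one bond to H (-1), one bond to O (+1).
Oxidation state = 0 + 1 − 1 + 1 = +1.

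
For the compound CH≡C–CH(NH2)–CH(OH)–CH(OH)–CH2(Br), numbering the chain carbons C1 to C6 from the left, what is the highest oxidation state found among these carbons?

0

Bonds to more-electronegative neighbours contribute +1 each, bonds to H or metals contribute −1 each, and C–C bonds contribute 0. Tallying each carbon:
C1: 3C, 1H → 0 − 1 = -1
C2: 4C → 0 = 0
C3: 2C, 1H, 1N → 0 − 1 + 1 = 0
C4: 2C, 1H, 1O → 0 − 1 + 1 = 0
C5: 2C, 1H, 1O → 0 − 1 + 1 = 0
C6: 1C, 2H, 1Br → 0 − 2 + 1 = -1
The highest value is 0.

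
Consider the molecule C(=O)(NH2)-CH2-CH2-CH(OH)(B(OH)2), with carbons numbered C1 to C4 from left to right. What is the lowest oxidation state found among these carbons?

-2

Tallying each carbon's bonds:
C1: 1C, 2O, 1N → 0 + 2 + 1 = +3
C2: 2C, 2H → 0 − 2 = -2
C3: 2C, 2H → 0 − 2 = -2
C4: 1C, 1H, 1O, 1B → 0 − 1 + 1 − 1 = -1
The lowest value is -2.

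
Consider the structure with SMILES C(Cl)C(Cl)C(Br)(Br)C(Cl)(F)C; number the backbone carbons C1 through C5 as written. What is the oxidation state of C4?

Assign +1 per bond to O/N/halogen, −1 per bond to H or an electropositive element, and 0 per bond to carbon.
C4 has one bond to C (0), one bond to C (0), one bond to Cl (+1), one bond to F (+1).
Oxidation state = 0 + 0 + 1 + 1 = +2.

+2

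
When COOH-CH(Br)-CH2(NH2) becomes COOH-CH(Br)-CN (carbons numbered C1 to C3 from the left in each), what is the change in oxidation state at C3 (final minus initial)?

+4

Before: C3 has 1 bond to C, 2 bonds to H, 1 bond to N → oxidation state -1.
After: C3 has 1 bond to C, 3 bonds to N → oxidation state +3.
Δ = +3 − (-1) = +4, so this is an oxidation at C3.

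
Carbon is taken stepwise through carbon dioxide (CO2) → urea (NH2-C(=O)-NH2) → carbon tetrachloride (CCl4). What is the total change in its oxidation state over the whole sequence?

Carbon oxidation states along the series — carbon dioxide: +4, urea: +4, carbon tetrachloride: +4.
Net change = +4 − (+4) = 0.

0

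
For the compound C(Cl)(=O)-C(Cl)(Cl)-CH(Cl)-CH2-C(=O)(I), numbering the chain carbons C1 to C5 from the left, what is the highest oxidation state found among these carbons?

Each bond to a more electronegative atom (O, N, halogen) counts +1, each bond to a less electronegative atom (H, metal, B, Si) counts −1, and each C–C bond counts 0. Tallying each carbon:
C1: 1C, 2O, 1Cl → 0 + 2 + 1 = +3
C2: 2C, 2Cl → 0 + 2 = +2
C3: 2C, 1H, 1Cl → 0 − 1 + 1 = 0
C4: 2C, 2H → 0 − 2 = -2
C5: 1C, 2O, 1I → 0 + 2 + 1 = +3
The highest value is +3.

+3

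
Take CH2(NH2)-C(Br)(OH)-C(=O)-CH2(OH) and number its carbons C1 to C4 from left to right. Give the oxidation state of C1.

-1

C1 has one bond to C (0), one bond to H (-1), one bond to N (+1), one bond to H (-1).
Oxidation state = 0 − 1 + 1 − 1 = -1.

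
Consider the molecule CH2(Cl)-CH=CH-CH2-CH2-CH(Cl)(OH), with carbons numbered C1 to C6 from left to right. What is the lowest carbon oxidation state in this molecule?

-2

Each bond to a more electronegative atom (O, N, halogen) counts +1, each bond to a less electronegative atom (H, metal, B, Si) counts −1, and each C–C bond counts 0. Tallying each carbon:
C1: 1C, 2H, 1Cl → 0 − 2 + 1 = -1
C2: 3C, 1H → 0 − 1 = -1
C3: 3C, 1H → 0 − 1 = -1
C4: 2C, 2H → 0 − 2 = -2
C5: 2C, 2H → 0 − 2 = -2
C6: 1C, 1H, 1O, 1Cl → 0 − 1 + 1 + 1 = +1
The lowest value is -2.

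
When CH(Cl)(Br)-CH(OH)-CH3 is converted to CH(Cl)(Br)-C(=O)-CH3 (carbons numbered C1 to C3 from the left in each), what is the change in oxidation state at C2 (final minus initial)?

Before: C2 has 2 bonds to C, 1 bond to H, 1 bond to O → oxidation state 0.
After: C2 has 2 bonds to C, 2 bonds to O → oxidation state +2.
Δ = +2 − (0) = +2, so this is an oxidation at C2.

+2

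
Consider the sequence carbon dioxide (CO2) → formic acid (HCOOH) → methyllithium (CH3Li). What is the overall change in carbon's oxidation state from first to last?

Carbon oxidation states along the series — carbon dioxide: +4, formic acid: +2, methyllithium: -4.
Net change = -4 − (+4) = -8.

-8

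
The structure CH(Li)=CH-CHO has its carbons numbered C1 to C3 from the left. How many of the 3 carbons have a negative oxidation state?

2

Assign +1 per bond to O/N/halogen, −1 per bond to H or an electropositive element, and 0 per bond to carbon. Tallying each carbon:
C1: 2C, 1H, 1Li → 0 − 1 − 1 = -2
C2: 3C, 1H → 0 − 1 = -1
C3: 1C, 1H, 2O → 0 − 1 + 2 = +1
2 carbons (C1, C2) meet the condition.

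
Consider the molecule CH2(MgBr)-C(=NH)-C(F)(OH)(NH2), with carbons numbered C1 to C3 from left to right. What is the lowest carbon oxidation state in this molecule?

Count +1 for every bond to an atom more electronegative than carbon and −1 for every bond to one less electronegative; C–C bonds are 0. Tallying each carbon:
C1: 1C, 2H, 1Mg → 0 − 2 − 1 = -3
C2: 2C, 2N → 0 + 2 = +2
C3: 1C, 1O, 1N, 1F → 0 + 1 + 1 + 1 = +3
The lowest value is -3.

-3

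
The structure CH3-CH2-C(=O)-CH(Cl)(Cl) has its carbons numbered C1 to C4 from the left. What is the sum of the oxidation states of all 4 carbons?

-2

Bonds to more-electronegative neighbours contribute +1 each, bonds to H or metals contribute −1 each, and C–C bonds contribute 0. Tallying each carbon:
C1: 1C, 3H → 0 − 3 = -3
C2: 2C, 2H → 0 − 2 = -2
C3: 2C, 2O → 0 + 2 = +2
C4: 1C, 1H, 2Cl → 0 − 1 + 2 = +1
Sum = -3 − 2 + 2 + 1 = -2.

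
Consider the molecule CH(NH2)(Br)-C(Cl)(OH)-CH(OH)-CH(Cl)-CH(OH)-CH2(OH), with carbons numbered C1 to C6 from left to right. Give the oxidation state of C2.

+2

C2 has one bond to C (0), one bond to C (0), one bond to Cl (+1), one bond to O (+1).
Oxidation state = 0 + 0 + 1 + 1 = +2.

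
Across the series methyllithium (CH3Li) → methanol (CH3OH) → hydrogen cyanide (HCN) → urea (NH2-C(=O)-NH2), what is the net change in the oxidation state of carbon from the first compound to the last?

+8

Carbon oxidation states along the series — methyllithium: -4, methanol: -2, hydrogen cyanide: +2, urea: +4.
Net change = +4 − (-4) = +8.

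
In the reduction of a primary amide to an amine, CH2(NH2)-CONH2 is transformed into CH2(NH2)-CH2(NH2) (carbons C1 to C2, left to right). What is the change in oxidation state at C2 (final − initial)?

Before: C2 has 1 bond to C, 2 bonds to O, 1 bond to N → oxidation state +3.
After: C2 has 1 bond to C, 2 bonds to H, 1 bond to N → oxidation state -1.
Δ = -1 − (+3) = -4, so this is a reduction at C2.

-4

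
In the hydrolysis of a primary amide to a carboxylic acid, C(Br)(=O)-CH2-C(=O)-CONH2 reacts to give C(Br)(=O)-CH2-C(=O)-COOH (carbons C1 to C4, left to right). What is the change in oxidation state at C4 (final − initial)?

Before: C4 has 1 bond to C, 2 bonds to O, 1 bond to N → oxidation state +3.
After: C4 has 1 bond to C, 3 bonds to O → oxidation state +3.
Δ = +3 − (+3) = 0, so no net redox change at C4.

0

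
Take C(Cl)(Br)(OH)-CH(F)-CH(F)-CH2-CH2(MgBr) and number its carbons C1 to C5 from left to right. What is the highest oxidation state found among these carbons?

Count +1 for every bond to an atom more electronegative than carbon and −1 for every bond to one less electronegative; C–C bonds are 0. Tallying each carbon:
C1: 1C, 1O, 1Cl, 1Br → 0 + 1 + 1 + 1 = +3
C2: 2C, 1H, 1F → 0 − 1 + 1 = 0
C3: 2C, 1H, 1F → 0 − 1 + 1 = 0
C4: 2C, 2H → 0 − 2 = -2
C5: 1C, 2H, 1Mg → 0 − 2 − 1 = -3
The highest value is +3.

+3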